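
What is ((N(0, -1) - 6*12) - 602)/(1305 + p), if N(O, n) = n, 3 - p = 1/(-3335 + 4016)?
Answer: -459675/890747 ≈ -0.51606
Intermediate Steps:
p = 2042/681 (p = 3 - 1/(-3335 + 4016) = 3 - 1/681 = 2042/681 ≈ 2.9985)
((N(0, -1) - 6*12) - 602)/(1305 + p) = ((-1 - 6*12) - 602)/(1305 + 2042/681) = ((-1 - 72) - 602)/(890747/681) = (-73 - 602)*(681/890747) = -675*681/890747 = -459675/890747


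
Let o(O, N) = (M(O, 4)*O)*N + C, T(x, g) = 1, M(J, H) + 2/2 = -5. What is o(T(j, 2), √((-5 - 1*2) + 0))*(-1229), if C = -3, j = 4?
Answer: 3687 + 7374*I*√7 ≈ 3687.0 + 19510.0*I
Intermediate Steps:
M(J, H) = -6 (M(J, H) = -1 - 5 = -6)
o(O, N) = -3 - 6*N*O (o(O, N) = (-6*O)*N - 3 = -6*N*O - 3 = -3 - 6*N*O)
o(T(j, 2), √((-5 - 1*2) + 0))*(-1229) = (-3 - 6*√((-5 - 1*2) + 0)*1)*(-1229) = (-3 - 6*√((-5 - 2) + 0)*1)*(-1229) = (-3 - 6*√(-7 + 0)*1)*(-1229) = (-3 - 6*√(-7)*1)*(-1229) = (-3 - 6*I*√7*1)*(-1229) = (-3 - 6*I*√7)*(-1229) = 3687 + 7374*I*√7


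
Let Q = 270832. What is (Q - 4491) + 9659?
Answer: 276000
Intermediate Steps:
(Q - 4491) + 9659 = (270832 - 4491) + 9659 = 266341 + 9659 = 276000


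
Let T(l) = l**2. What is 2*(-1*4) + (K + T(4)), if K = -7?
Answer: 1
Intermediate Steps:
2*(-1*4) + (K + T(4)) = 2*(-1*4) + (-7 + 4**2) = 2*(-4) + (-7 + 16) = -8 + 9 = 1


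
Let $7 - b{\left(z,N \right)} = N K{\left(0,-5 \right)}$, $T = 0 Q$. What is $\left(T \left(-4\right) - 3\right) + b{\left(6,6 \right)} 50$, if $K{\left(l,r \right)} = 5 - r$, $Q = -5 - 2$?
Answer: $-2653$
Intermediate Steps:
$Q = -7$
$T = 0$ ($T = 0 \left(-7\right) = 0$)
$b{\left(z,N \right)} = 7 - 10 N$ ($b{\left(z,N \right)} = 7 - N \left(5 - -5\right) = 7 - N \left(5 + 5\right) = 7 - N 10 = 7 - 10 N$)
$\left(T \left(-4\right) - 3\right) + b{\left(6,6 \right)} 50 = \left(0 \left(-4\right) - 3\right) + \left(7 - 60\right) 50 = \left(0 - 3\right) + \left(7 - 60\right) 50 = -3 - 2650 = -2653$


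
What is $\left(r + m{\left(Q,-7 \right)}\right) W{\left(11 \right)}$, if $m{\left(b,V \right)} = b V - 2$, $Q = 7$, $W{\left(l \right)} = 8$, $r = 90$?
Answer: $312$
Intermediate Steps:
$m{\left(b,V \right)} = -2 + V b$ ($m{\left(b,V \right)} = V b - 2 = -2 + V b$)
$\left(r + m{\left(Q,-7 \right)}\right) W{\left(11 \right)} = \left(90 - 51\right) 8 = 39 \cdot 8 = 312$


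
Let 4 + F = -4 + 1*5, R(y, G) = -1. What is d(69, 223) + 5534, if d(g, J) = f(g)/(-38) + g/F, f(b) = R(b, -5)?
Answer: 209419/38 ≈ 5511.0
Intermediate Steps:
f(b) = -1
F = -3 (F = -4 + (-4 + 1*5) = -4 + (-4 + 5) = -4 + 1 = -3)
d(g, J) = 1/38 - g/3 (d(g, J) = -1/(-38) + g/(-3) = -1*(-1/38) + g*(-⅓) = 1/38 - g/3)
d(69, 223) + 5534 = (1/38 - ⅓*69) + 5534 = (1/38 - 23) + 5534 = -873/38 + 5534 = 209419/38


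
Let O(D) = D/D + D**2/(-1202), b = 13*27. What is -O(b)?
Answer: 121999/1202 ≈ 101.50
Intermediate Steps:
b = 351
O(D) = 1 - D**2/1202 (O(D) = 1 + D**2*(-1/1202) = 1 - D**2/1202)
-O(b) = -(1 - 1/1202*351**2) = -(1 - 1/1202*123201) = -(1 - 123201/1202) = -1*(-121999/1202) = 121999/1202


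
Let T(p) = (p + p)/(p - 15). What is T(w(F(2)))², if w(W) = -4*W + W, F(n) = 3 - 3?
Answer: 0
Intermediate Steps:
F(n) = 0
w(W) = -3*W
T(p) = 2*p/(-15 + p) (T(p) = (2*p)/(-15 + p) = 2*p/(-15 + p))
T(w(F(2)))² = (2*(-3*0)/(-15 - 3*0))² = (2*0/(-15 + 0))² = (2*0/(-15))² = (2*0*(-1/15))² = 0² = 0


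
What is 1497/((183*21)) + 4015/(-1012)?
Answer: -421657/117852 ≈ -3.5779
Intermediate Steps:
1497/((183*21)) + 4015/(-1012) = 1497/3843 + 4015*(-1/1012) = 1497*(1/3843) - 365/92 = 499/1281 - 365/92 = -421657/117852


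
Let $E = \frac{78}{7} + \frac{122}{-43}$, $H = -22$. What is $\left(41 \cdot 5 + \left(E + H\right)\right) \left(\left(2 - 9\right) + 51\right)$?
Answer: $\frac{2533652}{301} \approx 8417.5$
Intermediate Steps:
$E = \frac{2500}{301}$ ($E = 78 \cdot \frac{1}{7} + 122 \left(- \frac{1}{43}\right) = \frac{78}{7} - \frac{122}{43} = \frac{2500}{301} \approx 8.3056$)
$\left(41 \cdot 5 + \left(E + H\right)\right) \left(\left(2 - 9\right) + 51\right) = \left(41 \cdot 5 + \left(\frac{2500}{301} - 22\right)\right) \left(\left(2 - 9\right) + 51\right) = \left(205 - \frac{4122}{301}\right) \left(\left(2 - 9\right) + 51\right) = \frac{57583 \left(-7 + 51\right)}{301} = \frac{57583}{301} \cdot 44 = \frac{2533652}{301}$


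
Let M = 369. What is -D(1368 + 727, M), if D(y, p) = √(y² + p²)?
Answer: -√4525186 ≈ -2127.3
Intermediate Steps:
D(y, p) = √(p² + y²)
-D(1368 + 727, M) = -√(369² + (1368 + 727)²) = -√(136161 + 2095²) = -√(136161 + 4389025) = -√4525186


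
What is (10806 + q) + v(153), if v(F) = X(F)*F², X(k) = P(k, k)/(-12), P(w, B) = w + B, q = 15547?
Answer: -1141153/2 ≈ -5.7058e+5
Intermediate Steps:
P(w, B) = B + w
X(k) = -k/6 (X(k) = (k + k)/(-12) = (2*k)*(-1/12) = -k/6)
v(F) = -F³/6 (v(F) = (-F/6)*F² = -F³/6)
(10806 + q) + v(153) = (10806 + 15547) - ⅙*153³ = 26353 - ⅙*3581577 = 26353 - 1193859/2 = -1141153/2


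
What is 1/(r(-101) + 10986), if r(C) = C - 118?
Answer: 1/10767 ≈ 9.2876e-5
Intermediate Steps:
r(C) = -118 + C
1/(r(-101) + 10986) = 1/((-118 - 101) + 10986) = 1/(-219 + 10986) = 1/10767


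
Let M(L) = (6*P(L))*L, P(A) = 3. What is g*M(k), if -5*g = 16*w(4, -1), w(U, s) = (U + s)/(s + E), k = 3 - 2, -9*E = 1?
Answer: 3888/25 ≈ 155.52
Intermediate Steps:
E = -⅑ (E = -⅑*1 = -⅑ ≈ -0.11111)
k = 1
w(U, s) = (U + s)/(-⅑ + s) (w(U, s) = (U + s)/(s - ⅑) = (U + s)/(-⅑ + s))
g = 216/25 (g = -16*9*(4 - 1)/(-1 + 9*(-1))/5 = -16*9*3/(-1 - 9)/5 = -16*9*3/(-10)/5 = -16*9*(-⅒)*3/5 = -16*(-27)/(5*10) = -⅕*(-216/5) = 216/25 ≈ 8.6400)
M(L) = 18*L (M(L) = (6*3)*L = 18*L)
g*M(k) = 216*(18*1)/25 = (216/25)*18 = 3888/25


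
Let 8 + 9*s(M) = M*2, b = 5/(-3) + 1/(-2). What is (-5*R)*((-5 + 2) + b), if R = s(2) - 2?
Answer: -1705/27 ≈ -63.148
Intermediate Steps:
b = -13/6 (b = 5*(-1/3) + 1*(-1/2) = -5/3 - 1/2 = -13/6 ≈ -2.1667)
s(M) = -8/9 + 2*M/9 (s(M) = -8/9 + (M*2)/9 = -8/9 + (2*M)/9 = -8/9 + 2*M/9)
R = -22/9 (R = (-8/9 + (2/9)*2) - 2 = (-8/9 + 4/9) - 2 = -4/9 - 2 = -22/9 ≈ -2.4444)
(-5*R)*((-5 + 2) + b) = (-5*(-22/9))*((-5 + 2) - 13/6) = 110*(-3 - 13/6)/9 = (110/9)*(-31/6) = -1705/27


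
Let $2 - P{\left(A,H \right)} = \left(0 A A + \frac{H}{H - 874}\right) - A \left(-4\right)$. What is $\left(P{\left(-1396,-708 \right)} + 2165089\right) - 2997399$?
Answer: $- \frac{653939038}{791} \approx -8.2672 \cdot 10^{5}$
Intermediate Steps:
$P{\left(A,H \right)} = 2 - 4 A - \frac{H}{-874 + H}$ ($P{\left(A,H \right)} = 2 - \left(\left(0 A A + \frac{H}{H - 874}\right) - A \left(-4\right)\right) = 2 - \left(\left(0 A + \frac{H}{-874 + H}\right) - - 4 A\right) = 2 - \left(\left(0 + \frac{H}{-874 + H}\right) + 4 A\right) = 2 - \left(\frac{H}{-874 + H} + 4 A\right) = 2 - \left(4 A + \frac{H}{-874 + H}\right) = 2 - 4 A - \frac{H}{-874 + H}$)
$\left(P{\left(-1396,-708 \right)} + 2165089\right) - 2997399 = \left(\frac{-1748 - 708 + 3496 \left(-1396\right) - \left(-5584\right) \left(-708\right)}{-874 - 708} + 2165089\right) - 2997399 = \left(\frac{-1748 - 708 - 4880416 - 3953472}{-1582} + 2165089\right) - 2997399 = \left(\left(- \frac{1}{1582}\right) \left(-8836344\right) + 2165089\right) - 2997399 = \left(\frac{4418172}{791} + 2165089\right) - 2997399 = \frac{1717003571}{791} - 2997399 = - \frac{653939038}{791}$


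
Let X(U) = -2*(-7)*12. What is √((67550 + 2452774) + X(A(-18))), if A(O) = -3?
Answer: 2*√630123 ≈ 1587.6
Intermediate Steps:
X(U) = 168 (X(U) = 14*12 = 168)
√((67550 + 2452774) + X(A(-18))) = √((67550 + 2452774) + 168) = √(2520324 + 168) = √2520492 = 2*√630123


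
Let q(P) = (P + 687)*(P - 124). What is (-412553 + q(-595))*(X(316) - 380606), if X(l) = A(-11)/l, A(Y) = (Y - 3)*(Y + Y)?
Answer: 14393484491697/79 ≈ 1.8220e+11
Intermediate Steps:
A(Y) = 2*Y*(-3 + Y) (A(Y) = (-3 + Y)*(2*Y) = 2*Y*(-3 + Y))
X(l) = 308/l (X(l) = (2*(-11)*(-3 - 11))/l = (2*(-11)*(-14))/l = 308/l)
q(P) = (-124 + P)*(687 + P) (q(P) = (687 + P)*(-124 + P) = (-124 + P)*(687 + P))
(-412553 + q(-595))*(X(316) - 380606) = (-412553 + (-85188 + (-595)² + 563*(-595)))*(308/316 - 380606) = (-412553 + (-85188 + 354025 - 334985))*(308*(1/316) - 380606) = (-412553 - 66148)*(77/79 - 380606) = -478701*(-30067797/79) = 14393484491697/79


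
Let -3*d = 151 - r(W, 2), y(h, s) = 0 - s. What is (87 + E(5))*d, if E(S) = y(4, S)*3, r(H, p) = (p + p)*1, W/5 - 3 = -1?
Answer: -3528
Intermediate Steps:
W = 10 (W = 15 + 5*(-1) = 15 - 5 = 10)
y(h, s) = -s
r(H, p) = 2*p (r(H, p) = (2*p)*1 = 2*p)
d = -49 (d = -(151 - 2*2)/3 = -(151 - 1*4)/3 = -(151 - 4)/3 = -⅓*147 = -49)
E(S) = -3*S (E(S) = -S*3 = -3*S)
(87 + E(5))*d = (87 - 3*5)*(-49) = (87 - 15)*(-49) = 72*(-49) = -3528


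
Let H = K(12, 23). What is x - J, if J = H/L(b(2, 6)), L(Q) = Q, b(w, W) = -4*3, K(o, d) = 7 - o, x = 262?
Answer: 3139/12 ≈ 261.58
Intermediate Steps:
b(w, W) = -12
H = -5 (H = 7 - 1*12 = 7 - 12 = -5)
J = 5/12 (J = -5/(-12) = -5*(-1/12) = 5/12 ≈ 0.41667)
x - J = 262 - 1*5/12 = 262 - 5/12 = 3139/12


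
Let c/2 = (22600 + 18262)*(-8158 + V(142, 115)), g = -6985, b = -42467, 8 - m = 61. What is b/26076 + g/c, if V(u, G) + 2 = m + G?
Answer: -7026129721931/4314280406088 ≈ -1.6286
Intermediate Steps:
m = -53 (m = 8 - 1*61 = 8 - 61 = -53)
V(u, G) = -55 + G (V(u, G) = -2 + (-53 + G) = -55 + G)
c = -661800952 (c = 2*((22600 + 18262)*(-8158 + (-55 + 115))) = 2*(40862*(-8158 + 60)) = 2*(40862*(-8098)) = 2*(-330900476) = -661800952)
b/26076 + g/c = -42467/26076 - 6985/(-661800952) = -42467*1/26076 - 6985*(-1/661800952) = -42467/26076 + 6985/661800952 = -7026129721931/4314280406088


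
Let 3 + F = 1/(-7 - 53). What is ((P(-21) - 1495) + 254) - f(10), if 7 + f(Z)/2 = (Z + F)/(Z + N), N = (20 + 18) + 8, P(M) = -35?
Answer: -2120579/1680 ≈ -1262.3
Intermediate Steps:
N = 46 (N = 38 + 8 = 46)
F = -181/60 (F = -3 + 1/(-7 - 53) = -3 + 1/(-60) = -3 - 1/60 = -181/60 ≈ -3.0167)
f(Z) = -14 + 2*(-181/60 + Z)/(46 + Z) (f(Z) = -14 + 2*((Z - 181/60)/(Z + 46)) = -14 + 2*((-181/60 + Z)/(46 + Z)) = -14 + 2*(-181/60 + Z)/(46 + Z))
((P(-21) - 1495) + 254) - f(10) = ((-35 - 1495) + 254) - (-19501 - 360*10)/(30*(46 + 10)) = (-1530 + 254) - (-19501 - 3600)/(30*56) = -1276 - (-23101)/(30*56) = -1276 - 1*(-23101/1680) = -1276 + 23101/1680 = -2120579/1680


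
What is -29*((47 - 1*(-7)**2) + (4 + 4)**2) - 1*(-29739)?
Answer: 27941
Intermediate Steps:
-29*((47 - 1*(-7)**2) + (4 + 4)**2) - 1*(-29739) = -29*((47 - 1*49) + 8**2) + 29739 = -29*((47 - 49) + 64) + 29739 = -29*(-2 + 64) + 29739 = -29*62 + 29739 = -1798 + 29739 = 27941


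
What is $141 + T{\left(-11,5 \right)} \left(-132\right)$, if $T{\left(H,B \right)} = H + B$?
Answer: $933$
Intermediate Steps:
$T{\left(H,B \right)} = B + H$
$141 + T{\left(-11,5 \right)} \left(-132\right) = 141 + \left(5 - 11\right) \left(-132\right) = 141 - -792 = 141 + 792 = 933$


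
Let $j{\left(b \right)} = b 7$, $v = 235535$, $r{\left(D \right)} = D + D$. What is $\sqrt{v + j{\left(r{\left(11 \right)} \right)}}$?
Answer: $\sqrt{235689} \approx 485.48$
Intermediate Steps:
$r{\left(D \right)} = 2 D$
$j{\left(b \right)} = 7 b$
$\sqrt{v + j{\left(r{\left(11 \right)} \right)}} = \sqrt{235535 + 7 \cdot 2 \cdot 11} = \sqrt{235535 + 7 \cdot 22} = \sqrt{235535 + 154} = \sqrt{235689}$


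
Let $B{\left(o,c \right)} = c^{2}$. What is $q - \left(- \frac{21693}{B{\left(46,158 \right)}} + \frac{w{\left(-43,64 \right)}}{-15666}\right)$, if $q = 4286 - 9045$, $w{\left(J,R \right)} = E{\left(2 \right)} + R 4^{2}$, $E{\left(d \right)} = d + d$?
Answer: $- \frac{930406441343}{195543012} \approx -4758.1$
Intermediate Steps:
$E{\left(d \right)} = 2 d$
$w{\left(J,R \right)} = 4 + 16 R$ ($w{\left(J,R \right)} = 2 \cdot 2 + R 4^{2} = 4 + R 16 = 4 + 16 R$)
$q = -4759$
$q - \left(- \frac{21693}{B{\left(46,158 \right)}} + \frac{w{\left(-43,64 \right)}}{-15666}\right) = -4759 - \left(- \frac{21693}{158^{2}} + \frac{4 + 16 \cdot 64}{-15666}\right) = -4759 - \left(- \frac{21693}{24964} + \left(4 + 1024\right) \left(- \frac{1}{15666}\right)\right) = -4759 - \left(\left(-21693\right) \frac{1}{24964} + 1028 \left(- \frac{1}{15666}\right)\right) = -4759 - \left(- \frac{21693}{24964} - \frac{514}{7833}\right) = -4759 - - \frac{182752765}{195543012} = -4759 + \frac{182752765}{195543012} = - \frac{930406441343}{195543012}$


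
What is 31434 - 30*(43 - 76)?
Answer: 32424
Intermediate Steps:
31434 - 30*(43 - 76) = 31434 - 30*(-33) = 31434 - 1*(-990) = 31434 + 990 = 32424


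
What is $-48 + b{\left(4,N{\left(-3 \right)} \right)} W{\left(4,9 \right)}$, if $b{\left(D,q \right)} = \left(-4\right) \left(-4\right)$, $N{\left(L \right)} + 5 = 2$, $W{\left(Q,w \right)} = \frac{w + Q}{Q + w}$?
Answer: $-32$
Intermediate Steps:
$W{\left(Q,w \right)} = 1$ ($W{\left(Q,w \right)} = \frac{Q + w}{Q + w} = 1$)
$N{\left(L \right)} = -3$ ($N{\left(L \right)} = -5 + 2 = -3$)
$b{\left(D,q \right)} = 16$
$-48 + b{\left(4,N{\left(-3 \right)} \right)} W{\left(4,9 \right)} = -48 + 16 \cdot 1 = -48 + 16 = -32$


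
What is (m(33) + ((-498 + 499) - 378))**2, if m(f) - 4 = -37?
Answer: 168100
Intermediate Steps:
m(f) = -33 (m(f) = 4 - 37 = -33)
(m(33) + ((-498 + 499) - 378))**2 = (-33 + ((-498 + 499) - 378))**2 = (-33 + (1 - 378))**2 = (-33 - 377)**2 = (-410)**2 = 168100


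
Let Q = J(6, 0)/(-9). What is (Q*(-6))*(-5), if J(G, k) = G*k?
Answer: 0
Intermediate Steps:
Q = 0 (Q = (6*0)/(-9) = 0*(-1/9) = 0)
(Q*(-6))*(-5) = (0*(-6))*(-5) = 0*(-5) = 0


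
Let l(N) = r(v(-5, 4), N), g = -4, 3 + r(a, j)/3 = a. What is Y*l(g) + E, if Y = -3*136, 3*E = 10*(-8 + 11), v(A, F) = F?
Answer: -1214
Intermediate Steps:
r(a, j) = -9 + 3*a
l(N) = 3 (l(N) = -9 + 3*4 = -9 + 12 = 3)
E = 10 (E = (10*(-8 + 11))/3 = (10*3)/3 = (⅓)*30 = 10)
Y = -408
Y*l(g) + E = -408*3 + 10 = -1224 + 10 = -1214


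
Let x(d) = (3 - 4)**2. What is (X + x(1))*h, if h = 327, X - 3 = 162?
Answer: 54282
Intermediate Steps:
X = 165 (X = 3 + 162 = 165)
x(d) = 1 (x(d) = (-1)**2 = 1)
(X + x(1))*h = (165 + 1)*327 = 166*327 = 54282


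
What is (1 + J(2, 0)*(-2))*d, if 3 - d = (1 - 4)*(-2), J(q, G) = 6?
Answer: 33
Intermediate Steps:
d = -3 (d = 3 - (1 - 4)*(-2) = 3 - (-3)*(-2) = 3 - 1*6 = 3 - 6 = -3)
(1 + J(2, 0)*(-2))*d = (1 + 6*(-2))*(-3) = (1 - 12)*(-3) = -11*(-3) = 33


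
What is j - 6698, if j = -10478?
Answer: -17176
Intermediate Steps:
j - 6698 = -10478 - 6698 = -17176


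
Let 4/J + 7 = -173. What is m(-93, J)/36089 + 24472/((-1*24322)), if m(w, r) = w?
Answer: -442715977/438878329 ≈ -1.0087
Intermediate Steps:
J = -1/45 (J = 4/(-7 - 173) = 4/(-180) = 4*(-1/180) = -1/45 ≈ -0.022222)
m(-93, J)/36089 + 24472/((-1*24322)) = -93/36089 + 24472/((-1*24322)) = -93*1/36089 + 24472/(-24322) = -93/36089 + 24472*(-1/24322) = -93/36089 - 12236/12161 = -442715977/438878329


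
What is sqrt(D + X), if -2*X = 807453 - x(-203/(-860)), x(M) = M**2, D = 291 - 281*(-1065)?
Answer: 19*I*sqrt(853678462)/1720 ≈ 322.75*I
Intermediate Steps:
D = 299556 (D = 291 + 299265 = 299556)
X = -597192197591/1479200 (X = -(807453 - (-203/(-860))**2)/2 = -(807453 - (-203*(-1/860))**2)/2 = -(807453 - (203/860)**2)/2 = -(807453 - 1*41209/739600)/2 = -(807453 - 41209/739600)/2 = -1/2*597192197591/739600 = -597192197591/1479200 ≈ -4.0373e+5)
sqrt(D + X) = sqrt(299556 - 597192197591/1479200) = sqrt(-154088962391/1479200) = 19*I*sqrt(853678462)/1720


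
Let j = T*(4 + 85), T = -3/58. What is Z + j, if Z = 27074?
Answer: 1570025/58 ≈ 27069.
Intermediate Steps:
T = -3/58 (T = -3*1/58 = -3/58 ≈ -0.051724)
j = -267/58 (j = -3*(4 + 85)/58 = -3/58*89 = -267/58 ≈ -4.6034)
Z + j = 27074 - 267/58 = 1570025/58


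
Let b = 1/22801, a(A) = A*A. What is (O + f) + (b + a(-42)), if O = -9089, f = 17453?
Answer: 230928529/22801 ≈ 10128.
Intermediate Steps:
a(A) = A²
b = 1/22801 ≈ 4.3858e-5
(O + f) + (b + a(-42)) = (-9089 + 17453) + (1/22801 + (-42)²) = 8364 + (1/22801 + 1764) = 8364 + 40220965/22801 = 230928529/22801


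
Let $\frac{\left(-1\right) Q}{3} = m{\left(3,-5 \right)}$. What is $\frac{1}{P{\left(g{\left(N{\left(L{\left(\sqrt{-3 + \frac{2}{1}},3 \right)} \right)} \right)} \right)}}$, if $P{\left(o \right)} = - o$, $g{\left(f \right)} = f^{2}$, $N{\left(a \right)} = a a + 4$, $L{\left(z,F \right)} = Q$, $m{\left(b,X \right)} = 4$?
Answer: $- \frac{1}{21904} \approx -4.5654 \cdot 10^{-5}$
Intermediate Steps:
$Q = -12$ ($Q = \left(-3\right) 4 = -12$)
$L{\left(z,F \right)} = -12$
$N{\left(a \right)} = 4 + a^{2}$ ($N{\left(a \right)} = a^{2} + 4 = 4 + a^{2}$)
$\frac{1}{P{\left(g{\left(N{\left(L{\left(\sqrt{-3 + \frac{2}{1}},3 \right)} \right)} \right)} \right)}} = \frac{1}{\left(-1\right) \left(4 + \left(-12\right)^{2}\right)^{2}} = \frac{1}{\left(-1\right) \left(4 + 144\right)^{2}} = \frac{1}{\left(-1\right) 148^{2}} = \frac{1}{\left(-1\right) 21904} = \frac{1}{-21904} = - \frac{1}{21904}$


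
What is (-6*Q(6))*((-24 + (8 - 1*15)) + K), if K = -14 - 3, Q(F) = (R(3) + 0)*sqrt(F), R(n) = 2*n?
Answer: 1728*sqrt(6) ≈ 4232.7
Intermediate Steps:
Q(F) = 6*sqrt(F) (Q(F) = (2*3 + 0)*sqrt(F) = (6 + 0)*sqrt(F) = 6*sqrt(F))
K = -17
(-6*Q(6))*((-24 + (8 - 1*15)) + K) = (-36*sqrt(6))*((-24 + (8 - 1*15)) - 17) = (-36*sqrt(6))*((-24 + (8 - 15)) - 17) = (-36*sqrt(6))*((-24 - 7) - 17) = (-36*sqrt(6))*(-31 - 17) = -36*sqrt(6)*(-48) = 1728*sqrt(6)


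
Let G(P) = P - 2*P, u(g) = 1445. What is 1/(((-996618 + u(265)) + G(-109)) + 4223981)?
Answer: 1/3228917 ≈ 3.0970e-7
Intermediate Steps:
G(P) = -P
1/(((-996618 + u(265)) + G(-109)) + 4223981) = 1/(((-996618 + 1445) - 1*(-109)) + 4223981) = 1/((-995173 + 109) + 4223981) = 1/(-995064 + 4223981) = 1/3228917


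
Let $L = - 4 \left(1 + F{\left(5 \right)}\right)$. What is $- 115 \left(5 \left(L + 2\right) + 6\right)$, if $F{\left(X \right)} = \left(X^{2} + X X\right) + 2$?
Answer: $120060$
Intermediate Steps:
$F{\left(X \right)} = 2 + 2 X^{2}$ ($F{\left(X \right)} = \left(X^{2} + X^{2}\right) + 2 = 2 X^{2} + 2 = 2 + 2 X^{2}$)
$L = -212$ ($L = - 4 \left(1 + \left(2 + 2 \cdot 5^{2}\right)\right) = - 4 \left(1 + \left(2 + 2 \cdot 25\right)\right) = - 4 \left(1 + \left(2 + 50\right)\right) = - 4 \left(1 + 52\right) = - 4 \cdot 53 = \left(-1\right) 212 = -212$)
$- 115 \left(5 \left(L + 2\right) + 6\right) = - 115 \left(5 \left(-212 + 2\right) + 6\right) = - 115 \left(5 \left(-210\right) + 6\right) = - 115 \left(-1050 + 6\right) = \left(-115\right) \left(-1044\right) = 120060$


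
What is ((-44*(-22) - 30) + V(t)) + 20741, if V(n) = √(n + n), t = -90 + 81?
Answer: 21679 + 3*I*√2 ≈ 21679.0 + 4.2426*I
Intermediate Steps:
t = -9
V(n) = √2*√n (V(n) = √(2*n) = √2*√n)
((-44*(-22) - 30) + V(t)) + 20741 = ((-44*(-22) - 30) + √2*√(-9)) + 20741 = ((968 - 30) + √2*(3*I)) + 20741 = (938 + 3*I*√2) + 20741 = 21679 + 3*I*√2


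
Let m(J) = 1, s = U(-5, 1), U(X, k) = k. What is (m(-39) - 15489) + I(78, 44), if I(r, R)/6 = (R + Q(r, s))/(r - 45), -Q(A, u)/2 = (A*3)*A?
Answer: -243288/11 ≈ -22117.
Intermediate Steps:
s = 1
Q(A, u) = -6*A² (Q(A, u) = -2*A*3*A = -2*3*A*A = -6*A²)
I(r, R) = 6*(R - 6*r²)/(-45 + r) (I(r, R) = 6*((R - 6*r²)/(r - 45)) = 6*((R - 6*r²)/(-45 + r)) = 6*(R - 6*r²)/(-45 + r))
(m(-39) - 15489) + I(78, 44) = (1 - 15489) + 6*(44 - 6*78²)/(-45 + 78) = -15488 + 6*(44 - 6*6084)/33 = -15488 + 6*(1/33)*(44 - 36504) = -15488 + 6*(1/33)*(-36460) = -15488 - 72920/11 = -243288/11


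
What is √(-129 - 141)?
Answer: 3*I*√30 ≈ 16.432*I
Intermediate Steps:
√(-129 - 141) = √(-270) = 3*I*√30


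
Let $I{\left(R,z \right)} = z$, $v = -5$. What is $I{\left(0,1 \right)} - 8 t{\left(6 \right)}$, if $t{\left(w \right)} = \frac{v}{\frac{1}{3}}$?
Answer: $121$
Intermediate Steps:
$t{\left(w \right)} = -15$ ($t{\left(w \right)} = - \frac{5}{\frac{1}{3}} = - 5 \frac{1}{\frac{1}{3}} = \left(-5\right) 3 = -15$)
$I{\left(0,1 \right)} - 8 t{\left(6 \right)} = 1 - -120 = 1 + 120 = 121$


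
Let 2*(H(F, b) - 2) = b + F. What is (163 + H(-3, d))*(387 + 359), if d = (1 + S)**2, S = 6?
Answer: 140248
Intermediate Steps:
d = 49 (d = (1 + 6)**2 = 7**2 = 49)
H(F, b) = 2 + F/2 + b/2 (H(F, b) = 2 + (b + F)/2 = 2 + (F + b)/2 = 2 + (F/2 + b/2) = 2 + F/2 + b/2)
(163 + H(-3, d))*(387 + 359) = (163 + (2 + (1/2)*(-3) + (1/2)*49))*(387 + 359) = (163 + (2 - 3/2 + 49/2))*746 = (163 + 25)*746 = 188*746 = 140248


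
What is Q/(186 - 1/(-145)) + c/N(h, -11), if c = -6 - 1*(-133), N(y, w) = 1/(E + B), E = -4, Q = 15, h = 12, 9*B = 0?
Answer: -13699093/26971 ≈ -507.92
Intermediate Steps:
B = 0 (B = (⅑)*0 = 0)
N(y, w) = -¼ (N(y, w) = 1/(-4 + 0) = 1/(-4) = -¼)
c = 127 (c = -6 + 133 = 127)
Q/(186 - 1/(-145)) + c/N(h, -11) = 15/(186 - 1/(-145)) + 127/(-¼) = 15/(186 - 1*(-1/145)) + 127*(-4) = 15/(186 + 1/145) - 508 = 15/(26971/145) - 508 = 15*(145/26971) - 508 = 2175/26971 - 508 = -13699093/26971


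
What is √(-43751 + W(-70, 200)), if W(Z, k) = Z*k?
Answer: I*√57751 ≈ 240.31*I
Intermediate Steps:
√(-43751 + W(-70, 200)) = √(-43751 - 70*200) = √(-43751 - 14000) = √(-57751) = I*√57751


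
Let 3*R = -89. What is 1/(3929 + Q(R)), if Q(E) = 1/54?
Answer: 54/212167 ≈ 0.00025452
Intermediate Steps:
R = -89/3 (R = (1/3)*(-89) = -89/3 ≈ -29.667)
Q(E) = 1/54
1/(3929 + Q(R)) = 1/(3929 + 1/54) = 1/(212167/54) = 54/212167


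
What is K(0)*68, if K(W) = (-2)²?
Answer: 272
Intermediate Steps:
K(W) = 4
K(0)*68 = 4*68 = 272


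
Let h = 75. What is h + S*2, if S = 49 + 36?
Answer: 245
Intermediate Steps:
S = 85
h + S*2 = 75 + 85*2 = 75 + 170 = 245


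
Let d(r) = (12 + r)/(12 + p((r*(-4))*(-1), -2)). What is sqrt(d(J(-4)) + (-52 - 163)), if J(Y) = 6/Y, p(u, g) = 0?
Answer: I*sqrt(3426)/4 ≈ 14.633*I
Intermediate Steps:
d(r) = 1 + r/12 (d(r) = (12 + r)/(12 + 0) = (12 + r)/12 = (12 + r)*(1/12) = 1 + r/12)
sqrt(d(J(-4)) + (-52 - 163)) = sqrt((1 + (6/(-4))/12) + (-52 - 163)) = sqrt((1 + (6*(-1/4))/12) - 215) = sqrt((1 + (1/12)*(-3/2)) - 215) = sqrt((1 - 1/8) - 215) = sqrt(7/8 - 215) = sqrt(-1713/8) = I*sqrt(3426)/4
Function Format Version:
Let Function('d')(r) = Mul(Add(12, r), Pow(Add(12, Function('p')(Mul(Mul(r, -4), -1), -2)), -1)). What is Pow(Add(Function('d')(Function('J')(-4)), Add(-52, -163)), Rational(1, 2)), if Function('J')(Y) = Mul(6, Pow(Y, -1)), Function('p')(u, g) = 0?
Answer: Mul(Rational(1, 4), I, Pow(3426, Rational(1, 2))) ≈ Mul(14.633, I)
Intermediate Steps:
Function('d')(r) = Add(1, Mul(Rational(1, 12), r)) (Function('d')(r) = Mul(Add(12, r), Pow(Add(12, 0), -1)) = Mul(Add(12, r), Pow(12, -1)) = Mul(Add(12, r), Rational(1, 12)) = Add(1, Mul(Rational(1, 12), r)))
Pow(Add(Function('d')(Function('J')(-4)), Add(-52, -163)), Rational(1, 2)) = Pow(Add(Add(1, Mul(Rational(1, 12), Mul(6, Pow(-4, -1)))), Add(-52, -163)), Rational(1, 2)) = Pow(Add(Add(1, Mul(Rational(1, 12), Mul(6, Rational(-1, 4)))), -215), Rational(1, 2)) = Pow(Add(Add(1, Mul(Rational(1, 12), Rational(-3, 2))), -215), Rational(1, 2)) = Pow(Add(Add(1, Rational(-1, 8)), -215), Rational(1, 2)) = Pow(Add(Rational(7, 8), -215), Rational(1, 2)) = Pow(Rational(-1713, 8), Rational(1, 2)) = Mul(Rational(1, 4), I, Pow(3426, Rational(1, 2)))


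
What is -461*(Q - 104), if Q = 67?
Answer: 17057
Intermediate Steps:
-461*(Q - 104) = -461*(67 - 104) = -461*(-37) = 17057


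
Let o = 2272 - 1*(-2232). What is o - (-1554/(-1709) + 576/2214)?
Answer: 946526498/210207 ≈ 4502.8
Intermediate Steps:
o = 4504 (o = 2272 + 2232 = 4504)
o - (-1554/(-1709) + 576/2214) = 4504 - (-1554/(-1709) + 576/2214) = 4504 - (-1554*(-1/1709) + 576*(1/2214)) = 4504 - (1554/1709 + 32/123) = 4504 - 1*245830/210207 = 4504 - 245830/210207 = 946526498/210207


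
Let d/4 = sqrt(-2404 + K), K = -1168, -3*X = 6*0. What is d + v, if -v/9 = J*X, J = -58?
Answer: 8*I*sqrt(893) ≈ 239.06*I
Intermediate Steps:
X = 0 (X = -2*0 = -1/3*0 = 0)
v = 0 (v = -(-522)*0 = -9*0 = 0)
d = 8*I*sqrt(893) (d = 4*sqrt(-2404 - 1168) = 4*sqrt(-3572) = 4*(2*I*sqrt(893)) = 8*I*sqrt(893) ≈ 239.06*I)
d + v = 8*I*sqrt(893) + 0 = 8*I*sqrt(893)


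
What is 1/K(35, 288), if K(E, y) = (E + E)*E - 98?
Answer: 1/2352 ≈ 0.00042517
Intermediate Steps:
K(E, y) = -98 + 2*E**2 (K(E, y) = (2*E)*E - 98 = 2*E**2 - 98 = -98 + 2*E**2)
1/K(35, 288) = 1/(-98 + 2*35**2) = 1/(-98 + 2*1225) = 1/(-98 + 2450) = 1/2352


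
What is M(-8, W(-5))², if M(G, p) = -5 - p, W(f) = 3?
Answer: 64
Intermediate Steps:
M(-8, W(-5))² = (-5 - 1*3)² = (-5 - 3)² = (-8)² = 64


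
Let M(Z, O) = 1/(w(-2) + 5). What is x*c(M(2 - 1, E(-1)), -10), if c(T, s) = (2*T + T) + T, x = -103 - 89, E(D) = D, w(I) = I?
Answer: -256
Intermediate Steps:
x = -192
M(Z, O) = ⅓ (M(Z, O) = 1/(-2 + 5) = 1/3 = ⅓)
c(T, s) = 4*T (c(T, s) = 3*T + T = 4*T)
x*c(M(2 - 1, E(-1)), -10) = -768/3 = -192*4/3 = -256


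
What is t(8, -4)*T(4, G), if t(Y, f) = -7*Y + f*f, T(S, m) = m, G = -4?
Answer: 160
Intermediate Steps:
t(Y, f) = f**2 - 7*Y (t(Y, f) = -7*Y + f**2 = f**2 - 7*Y)
t(8, -4)*T(4, G) = ((-4)**2 - 7*8)*(-4) = (16 - 56)*(-4) = -40*(-4) = 160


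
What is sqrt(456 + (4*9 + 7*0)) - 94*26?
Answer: -2444 + 2*sqrt(123) ≈ -2421.8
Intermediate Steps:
sqrt(456 + (4*9 + 7*0)) - 94*26 = sqrt(456 + (36 + 0)) - 1*2444 = sqrt(456 + 36) - 2444 = sqrt(492) - 2444 = 2*sqrt(123) - 2444 = -2444 + 2*sqrt(123)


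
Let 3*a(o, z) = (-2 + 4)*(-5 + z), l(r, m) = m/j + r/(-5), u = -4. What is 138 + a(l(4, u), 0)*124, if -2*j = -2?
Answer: -826/3 ≈ -275.33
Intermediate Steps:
j = 1 (j = -1/2*(-2) = 1)
l(r, m) = m - r/5 (l(r, m) = m/1 + r/(-5) = m*1 + r*(-1/5) = m - r/5)
a(o, z) = -10/3 + 2*z/3 (a(o, z) = ((-2 + 4)*(-5 + z))/3 = (2*(-5 + z))/3 = (-10 + 2*z)/3 = -10/3 + 2*z/3)
138 + a(l(4, u), 0)*124 = 138 + (-10/3 + (2/3)*0)*124 = 138 + (-10/3 + 0)*124 = 138 - 10/3*124 = 138 - 1240/3 = -826/3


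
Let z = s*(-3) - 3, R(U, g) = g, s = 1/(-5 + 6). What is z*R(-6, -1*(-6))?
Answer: -36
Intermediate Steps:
s = 1 (s = 1/1 = 1)
z = -6 (z = 1*(-3) - 3 = -3 - 3 = -6)
z*R(-6, -1*(-6)) = -(-6)*(-6) = -6*6 = -36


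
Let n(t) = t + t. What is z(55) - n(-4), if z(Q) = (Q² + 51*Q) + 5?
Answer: 5843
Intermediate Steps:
n(t) = 2*t
z(Q) = 5 + Q² + 51*Q
z(55) - n(-4) = (5 + 55² + 51*55) - 2*(-4) = (5 + 3025 + 2805) - 1*(-8) = 5835 + 8 = 5843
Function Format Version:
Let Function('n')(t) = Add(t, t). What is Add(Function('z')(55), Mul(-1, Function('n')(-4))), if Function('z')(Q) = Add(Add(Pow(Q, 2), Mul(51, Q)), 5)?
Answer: 5843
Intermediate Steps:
Function('n')(t) = Mul(2, t)
Function('z')(Q) = Add(5, Pow(Q, 2), Mul(51, Q))
Add(Function('z')(55), Mul(-1, Function('n')(-4))) = Add(Add(5, Pow(55, 2), Mul(51, 55)), Mul(-1, Mul(2, -4))) = Add(Add(5, 3025, 2805), Mul(-1, -8)) = Add(5835, 8) = 5843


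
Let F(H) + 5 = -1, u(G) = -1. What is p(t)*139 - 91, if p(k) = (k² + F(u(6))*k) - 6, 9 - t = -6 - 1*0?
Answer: 17840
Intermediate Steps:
t = 15 (t = 9 - (-6 - 1*0) = 9 - (-6 + 0) = 9 - 1*(-6) = 9 + 6 = 15)
F(H) = -6 (F(H) = -5 - 1 = -6)
p(k) = -6 + k² - 6*k (p(k) = (k² - 6*k) - 6 = -6 + k² - 6*k)
p(t)*139 - 91 = (-6 + 15² - 6*15)*139 - 91 = (-6 + 225 - 90)*139 - 91 = 129*139 - 91 = 17931 - 91 = 17840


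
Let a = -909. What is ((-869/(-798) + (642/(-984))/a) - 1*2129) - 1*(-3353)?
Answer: 24289985597/19827108 ≈ 1225.1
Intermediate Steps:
((-869/(-798) + (642/(-984))/a) - 1*2129) - 1*(-3353) = ((-869/(-798) + (642/(-984))/(-909)) - 1*2129) - 1*(-3353) = ((-869*(-1/798) + (642*(-1/984))*(-1/909)) - 2129) + 3353 = ((869/798 - 107/164*(-1/909)) - 2129) + 3353 = ((869/798 + 107/149076) - 2129) + 3353 = (21605405/19827108 - 2129) + 3353 = -42190307527/19827108 + 3353 = 24289985597/19827108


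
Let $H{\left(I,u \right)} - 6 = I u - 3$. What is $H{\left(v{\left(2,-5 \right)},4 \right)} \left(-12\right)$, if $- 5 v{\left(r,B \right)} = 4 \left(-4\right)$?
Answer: $- \frac{948}{5} \approx -189.6$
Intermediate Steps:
$v{\left(r,B \right)} = \frac{16}{5}$ ($v{\left(r,B \right)} = - \frac{4 \left(-4\right)}{5} = \left(- \frac{1}{5}\right) \left(-16\right) = \frac{16}{5}$)
$H{\left(I,u \right)} = 3 + I u$ ($H{\left(I,u \right)} = 6 + \left(I u - 3\right) = 6 + \left(-3 + I u\right) = 3 + I u$)
$H{\left(v{\left(2,-5 \right)},4 \right)} \left(-12\right) = \left(3 + \frac{16}{5} \cdot 4\right) \left(-12\right) = \left(3 + \frac{64}{5}\right) \left(-12\right) = \frac{79}{5} \left(-12\right) = - \frac{948}{5}$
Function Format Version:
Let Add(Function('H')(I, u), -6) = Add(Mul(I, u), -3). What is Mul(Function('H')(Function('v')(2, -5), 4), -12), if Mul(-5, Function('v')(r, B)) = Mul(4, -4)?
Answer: Rational(-948, 5) ≈ -189.60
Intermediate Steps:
Function('v')(r, B) = Rational(16, 5) (Function('v')(r, B) = Mul(Rational(-1, 5), Mul(4, -4)) = Mul(Rational(-1, 5), -16) = Rational(16, 5))
Function('H')(I, u) = Add(3, Mul(I, u)) (Function('H')(I, u) = Add(6, Add(Mul(I, u), -3)) = Add(6, Add(-3, Mul(I, u))) = Add(3, Mul(I, u)))
Mul(Function('H')(Function('v')(2, -5), 4), -12) = Mul(Add(3, Mul(Rational(16, 5), 4)), -12) = Mul(Add(3, Rational(64, 5)), -12) = Mul(Rational(79, 5), -12) = Rational(-948, 5)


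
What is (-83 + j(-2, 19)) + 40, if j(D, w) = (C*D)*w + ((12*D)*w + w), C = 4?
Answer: -632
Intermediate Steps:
j(D, w) = w + 16*D*w (j(D, w) = (4*D)*w + ((12*D)*w + w) = 4*D*w + (12*D*w + w) = 4*D*w + (w + 12*D*w) = w + 16*D*w)
(-83 + j(-2, 19)) + 40 = (-83 + 19*(1 + 16*(-2))) + 40 = (-83 + 19*(1 - 32)) + 40 = (-83 + 19*(-31)) + 40 = (-83 - 589) + 40 = -672 + 40 = -632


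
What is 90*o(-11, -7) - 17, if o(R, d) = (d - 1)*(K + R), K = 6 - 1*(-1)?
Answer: 2863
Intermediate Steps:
K = 7 (K = 6 + 1 = 7)
o(R, d) = (-1 + d)*(7 + R) (o(R, d) = (d - 1)*(7 + R) = (-1 + d)*(7 + R))
90*o(-11, -7) - 17 = 90*(-7 - 1*(-11) + 7*(-7) - 11*(-7)) - 17 = 90*(-7 + 11 - 49 + 77) - 17 = 90*32 - 17 = 2880 - 17 = 2863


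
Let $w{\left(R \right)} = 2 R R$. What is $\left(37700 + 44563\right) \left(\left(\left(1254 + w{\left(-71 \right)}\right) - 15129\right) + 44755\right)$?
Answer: $3369657006$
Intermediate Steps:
$w{\left(R \right)} = 2 R^{2}$
$\left(37700 + 44563\right) \left(\left(\left(1254 + w{\left(-71 \right)}\right) - 15129\right) + 44755\right) = \left(37700 + 44563\right) \left(\left(\left(1254 + 2 \left(-71\right)^{2}\right) - 15129\right) + 44755\right) = 82263 \left(\left(\left(1254 + 2 \cdot 5041\right) - 15129\right) + 44755\right) = 82263 \left(\left(\left(1254 + 10082\right) - 15129\right) + 44755\right) = 82263 \left(\left(11336 - 15129\right) + 44755\right) = 82263 \left(-3793 + 44755\right) = 82263 \cdot 40962 = 3369657006$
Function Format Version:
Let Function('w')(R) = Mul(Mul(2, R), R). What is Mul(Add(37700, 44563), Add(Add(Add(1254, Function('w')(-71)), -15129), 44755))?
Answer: 3369657006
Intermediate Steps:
Function('w')(R) = Mul(2, Pow(R, 2))
Mul(Add(37700, 44563), Add(Add(Add(1254, Function('w')(-71)), -15129), 44755)) = Mul(Add(37700, 44563), Add(Add(Add(1254, Mul(2, Pow(-71, 2))), -15129), 44755)) = Mul(82263, Add(Add(Add(1254, Mul(2, 5041)), -15129), 44755)) = Mul(82263, Add(Add(Add(1254, 10082), -15129), 44755)) = Mul(82263, Add(Add(11336, -15129), 44755)) = Mul(82263, Add(-3793, 44755)) = Mul(82263, 40962) = 3369657006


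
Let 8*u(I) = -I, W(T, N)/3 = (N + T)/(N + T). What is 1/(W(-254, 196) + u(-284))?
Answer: 2/77 ≈ 0.025974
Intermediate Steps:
W(T, N) = 3 (W(T, N) = 3*((N + T)/(N + T)) = 3*1 = 3)
u(I) = -I/8 (u(I) = (-I)/8 = -I/8)
1/(W(-254, 196) + u(-284)) = 1/(3 - ⅛*(-284)) = 1/(3 + 71/2) = 1/(77/2) = 2/77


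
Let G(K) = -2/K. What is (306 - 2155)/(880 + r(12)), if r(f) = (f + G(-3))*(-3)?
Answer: -1849/842 ≈ -2.1960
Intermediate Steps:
r(f) = -2 - 3*f (r(f) = (f - 2/(-3))*(-3) = (f - 2*(-1/3))*(-3) = (f + 2/3)*(-3) = (2/3 + f)*(-3) = -2 - 3*f)
(306 - 2155)/(880 + r(12)) = (306 - 2155)/(880 + (-2 - 3*12)) = -1849/(880 + (-2 - 36)) = -1849/(880 - 38) = -1849/842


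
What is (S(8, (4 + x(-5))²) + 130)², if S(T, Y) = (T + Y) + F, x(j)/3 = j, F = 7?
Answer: 70756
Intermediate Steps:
x(j) = 3*j
S(T, Y) = 7 + T + Y (S(T, Y) = (T + Y) + 7 = 7 + T + Y)
(S(8, (4 + x(-5))²) + 130)² = ((7 + 8 + (4 + 3*(-5))²) + 130)² = ((7 + 8 + (4 - 15)²) + 130)² = ((7 + 8 + (-11)²) + 130)² = ((7 + 8 + 121) + 130)² = (136 + 130)² = 266² = 70756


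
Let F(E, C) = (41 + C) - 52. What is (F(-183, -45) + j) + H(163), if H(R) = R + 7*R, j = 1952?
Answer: 3200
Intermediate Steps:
F(E, C) = -11 + C
H(R) = 8*R
(F(-183, -45) + j) + H(163) = ((-11 - 45) + 1952) + 8*163 = (-56 + 1952) + 1304 = 1896 + 1304 = 3200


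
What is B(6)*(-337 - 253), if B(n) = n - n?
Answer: 0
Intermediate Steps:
B(n) = 0
B(6)*(-337 - 253) = 0*(-337 - 253) = 0*(-590) = 0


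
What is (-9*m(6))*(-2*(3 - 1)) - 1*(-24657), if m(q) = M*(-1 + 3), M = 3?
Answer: 24873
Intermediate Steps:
m(q) = 6 (m(q) = 3*(-1 + 3) = 3*2 = 6)
(-9*m(6))*(-2*(3 - 1)) - 1*(-24657) = (-9*6)*(-2*(3 - 1)) - 1*(-24657) = -(-108)*2 + 24657 = -54*(-4) + 24657 = 216 + 24657 = 24873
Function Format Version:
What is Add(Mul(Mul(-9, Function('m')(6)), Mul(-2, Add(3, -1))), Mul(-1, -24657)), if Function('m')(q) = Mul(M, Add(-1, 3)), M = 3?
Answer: 24873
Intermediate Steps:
Function('m')(q) = 6 (Function('m')(q) = Mul(3, Add(-1, 3)) = Mul(3, 2) = 6)
Add(Mul(Mul(-9, Function('m')(6)), Mul(-2, Add(3, -1))), Mul(-1, -24657)) = Add(Mul(Mul(-9, 6), Mul(-2, Add(3, -1))), Mul(-1, -24657)) = Add(Mul(-54, Mul(-2, 2)), 24657) = Add(Mul(-54, -4), 24657) = Add(216, 24657) = 24873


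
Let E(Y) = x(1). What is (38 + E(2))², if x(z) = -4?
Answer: 1156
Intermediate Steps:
E(Y) = -4
(38 + E(2))² = (38 - 4)² = 34² = 1156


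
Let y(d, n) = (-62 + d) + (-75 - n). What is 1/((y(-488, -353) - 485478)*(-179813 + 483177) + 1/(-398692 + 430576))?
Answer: -31884/4698396364691999 ≈ -6.7861e-12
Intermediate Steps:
y(d, n) = -137 + d - n
1/((y(-488, -353) - 485478)*(-179813 + 483177) + 1/(-398692 + 430576)) = 1/(((-137 - 488 - 1*(-353)) - 485478)*(-179813 + 483177) + 1/(-398692 + 430576)) = 1/(((-137 - 488 + 353) - 485478)*303364 + 1/31884) = 1/((-272 - 485478)*303364 + 1/31884) = 1/(-485750*303364 + 1/31884) = 1/(-147359063000 + 1/31884) = 1/(-4698396364691999/31884) = -31884/4698396364691999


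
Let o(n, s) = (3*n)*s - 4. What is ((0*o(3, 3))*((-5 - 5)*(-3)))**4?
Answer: 0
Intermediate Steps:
o(n, s) = -4 + 3*n*s (o(n, s) = 3*n*s - 4 = -4 + 3*n*s)
((0*o(3, 3))*((-5 - 5)*(-3)))**4 = ((0*(-4 + 3*3*3))*((-5 - 5)*(-3)))**4 = ((0*(-4 + 27))*(-10*(-3)))**4 = ((0*23)*30)**4 = (0*30)**4 = 0**4 = 0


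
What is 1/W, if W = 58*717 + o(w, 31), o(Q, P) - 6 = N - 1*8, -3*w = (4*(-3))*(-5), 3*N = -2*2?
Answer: 3/124748 ≈ 2.4048e-5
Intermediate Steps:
N = -4/3 (N = (-2*2)/3 = (⅓)*(-4) = -4/3 ≈ -1.3333)
w = -20 (w = -4*(-3)*(-5)/3 = -(-4)*(-5) = -⅓*60 = -20)
o(Q, P) = -10/3 (o(Q, P) = 6 + (-4/3 - 1*8) = 6 + (-4/3 - 8) = 6 - 28/3 = -10/3)
W = 124748/3 (W = 58*717 - 10/3 = 41586 - 10/3 = 124748/3 ≈ 41583.)
1/W = 1/(124748/3) = 3/124748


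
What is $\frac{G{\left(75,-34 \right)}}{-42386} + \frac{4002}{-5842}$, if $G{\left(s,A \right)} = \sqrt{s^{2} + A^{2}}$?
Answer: $- \frac{87}{127} - \frac{\sqrt{6781}}{42386} \approx -0.68698$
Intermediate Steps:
$G{\left(s,A \right)} = \sqrt{A^{2} + s^{2}}$
$\frac{G{\left(75,-34 \right)}}{-42386} + \frac{4002}{-5842} = \frac{\sqrt{\left(-34\right)^{2} + 75^{2}}}{-42386} + \frac{4002}{-5842} = \sqrt{1156 + 5625} \left(- \frac{1}{42386}\right) + 4002 \left(- \frac{1}{5842}\right) = \sqrt{6781} \left(- \frac{1}{42386}\right) - \frac{87}{127} = - \frac{\sqrt{6781}}{42386} - \frac{87}{127} = - \frac{87}{127} - \frac{\sqrt{6781}}{42386}$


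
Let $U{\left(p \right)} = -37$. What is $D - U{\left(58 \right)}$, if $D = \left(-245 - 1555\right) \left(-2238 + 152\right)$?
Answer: $3754837$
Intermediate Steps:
$D = 3754800$ ($D = \left(-1800\right) \left(-2086\right) = 3754800$)
$D - U{\left(58 \right)} = 3754800 - -37 = 3754800 + 37 = 3754837$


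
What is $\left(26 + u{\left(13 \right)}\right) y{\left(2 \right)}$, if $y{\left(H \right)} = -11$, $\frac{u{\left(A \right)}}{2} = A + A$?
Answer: $-858$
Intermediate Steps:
$u{\left(A \right)} = 4 A$ ($u{\left(A \right)} = 2 \left(A + A\right) = 2 \cdot 2 A = 4 A$)
$\left(26 + u{\left(13 \right)}\right) y{\left(2 \right)} = \left(26 + 4 \cdot 13\right) \left(-11\right) = \left(26 + 52\right) \left(-11\right) = 78 \left(-11\right) = -858$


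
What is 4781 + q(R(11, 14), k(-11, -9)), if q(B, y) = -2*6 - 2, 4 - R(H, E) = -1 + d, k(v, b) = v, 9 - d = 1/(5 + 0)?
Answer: 4767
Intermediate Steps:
d = 44/5 (d = 9 - 1/(5 + 0) = 9 - 1/5 = 44/5 ≈ 8.8000)
R(H, E) = -19/5 (R(H, E) = 4 - (-1 + 44/5) = 4 - 1*39/5 = 4 - 39/5 = -19/5)
q(B, y) = -14 (q(B, y) = -12 - 2 = -14)
4781 + q(R(11, 14), k(-11, -9)) = 4781 - 14 = 4767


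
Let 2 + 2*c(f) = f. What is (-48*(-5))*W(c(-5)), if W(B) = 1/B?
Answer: -480/7 ≈ -68.571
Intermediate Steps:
c(f) = -1 + f/2
(-48*(-5))*W(c(-5)) = (-48*(-5))/(-1 + (½)*(-5)) = 240/(-1 - 5/2) = 240/(-7/2) = 240*(-2/7) = -480/7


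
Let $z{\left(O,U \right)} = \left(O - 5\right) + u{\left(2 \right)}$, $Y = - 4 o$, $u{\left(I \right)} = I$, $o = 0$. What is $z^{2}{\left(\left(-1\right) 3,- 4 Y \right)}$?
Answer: $36$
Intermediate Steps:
$Y = 0$ ($Y = \left(-4\right) 0 = 0$)
$z{\left(O,U \right)} = -3 + O$ ($z{\left(O,U \right)} = \left(O - 5\right) + 2 = \left(-5 + O\right) + 2 = -3 + O$)
$z^{2}{\left(\left(-1\right) 3,- 4 Y \right)} = \left(-3 - 3\right)^{2} = \left(-6\right)^{2} = 36$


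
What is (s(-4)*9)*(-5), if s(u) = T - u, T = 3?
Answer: -315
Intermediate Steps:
s(u) = 3 - u
(s(-4)*9)*(-5) = ((3 - 1*(-4))*9)*(-5) = ((3 + 4)*9)*(-5) = (7*9)*(-5) = 63*(-5) = -315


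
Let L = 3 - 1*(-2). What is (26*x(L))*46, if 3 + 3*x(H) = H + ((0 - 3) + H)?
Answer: 4784/3 ≈ 1594.7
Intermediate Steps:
L = 5 (L = 3 + 2 = 5)
x(H) = -2 + 2*H/3 (x(H) = -1 + (H + ((0 - 3) + H))/3 = -1 + (H + (-3 + H))/3 = -1 + (-3 + 2*H)/3 = -1 + (-1 + 2*H/3) = -2 + 2*H/3)
(26*x(L))*46 = (26*(-2 + (⅔)*5))*46 = (26*(-2 + 10/3))*46 = (26*(4/3))*46 = (104/3)*46 = 4784/3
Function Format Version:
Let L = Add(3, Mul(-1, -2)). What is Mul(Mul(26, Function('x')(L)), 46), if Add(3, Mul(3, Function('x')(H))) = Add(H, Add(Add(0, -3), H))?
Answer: Rational(4784, 3) ≈ 1594.7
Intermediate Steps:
L = 5 (L = Add(3, 2) = 5)
Function('x')(H) = Add(-2, Mul(Rational(2, 3), H)) (Function('x')(H) = Add(-1, Mul(Rational(1, 3), Add(H, Add(Add(0, -3), H)))) = Add(-1, Mul(Rational(1, 3), Add(H, Add(-3, H)))) = Add(-1, Mul(Rational(1, 3), Add(-3, Mul(2, H)))) = Add(-1, Add(-1, Mul(Rational(2, 3), H))) = Add(-2, Mul(Rational(2, 3), H)))
Mul(Mul(26, Function('x')(L)), 46) = Mul(Mul(26, Add(-2, Mul(Rational(2, 3), 5))), 46) = Mul(Mul(26, Add(-2, Rational(10, 3))), 46) = Mul(Mul(26, Rational(4, 3)), 46) = Mul(Rational(104, 3), 46) = Rational(4784, 3)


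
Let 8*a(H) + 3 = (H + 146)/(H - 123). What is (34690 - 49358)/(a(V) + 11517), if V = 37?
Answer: -10091584/7923255 ≈ -1.2737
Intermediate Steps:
a(H) = -3/8 + (146 + H)/(8*(-123 + H)) (a(H) = -3/8 + ((H + 146)/(H - 123))/8 = -3/8 + ((146 + H)/(-123 + H))/8 = -3/8 + (146 + H)/(8*(-123 + H)))
(34690 - 49358)/(a(V) + 11517) = (34690 - 49358)/((515 - 2*37)/(8*(-123 + 37)) + 11517) = -14668/((⅛)*(515 - 74)/(-86) + 11517) = -14668/((⅛)*(-1/86)*441 + 11517) = -14668/(-441/688 + 11517) = -14668/7923255/688 = -14668*688/7923255 = -10091584/7923255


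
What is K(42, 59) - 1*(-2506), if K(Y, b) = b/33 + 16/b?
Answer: 4883191/1947 ≈ 2508.1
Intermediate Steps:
K(Y, b) = 16/b + b/33 (K(Y, b) = b*(1/33) + 16/b = b/33 + 16/b = 16/b + b/33)
K(42, 59) - 1*(-2506) = (16/59 + (1/33)*59) - 1*(-2506) = (16*(1/59) + 59/33) + 2506 = (16/59 + 59/33) + 2506 = 4009/1947 + 2506 = 4883191/1947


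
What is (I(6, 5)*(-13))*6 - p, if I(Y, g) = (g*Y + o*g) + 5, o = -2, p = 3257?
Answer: -5207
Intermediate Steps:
I(Y, g) = 5 - 2*g + Y*g (I(Y, g) = (g*Y - 2*g) + 5 = (Y*g - 2*g) + 5 = (-2*g + Y*g) + 5 = 5 - 2*g + Y*g)
(I(6, 5)*(-13))*6 - p = ((5 - 2*5 + 6*5)*(-13))*6 - 1*3257 = ((5 - 10 + 30)*(-13))*6 - 3257 = (25*(-13))*6 - 3257 = -325*6 - 3257 = -1950 - 3257 = -5207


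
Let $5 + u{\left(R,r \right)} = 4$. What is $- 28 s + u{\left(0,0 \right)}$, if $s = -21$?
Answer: $587$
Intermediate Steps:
$u{\left(R,r \right)} = -1$ ($u{\left(R,r \right)} = -5 + 4 = -1$)
$- 28 s + u{\left(0,0 \right)} = \left(-28\right) \left(-21\right) - 1 = 588 - 1 = 587$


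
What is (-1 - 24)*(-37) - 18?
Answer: 907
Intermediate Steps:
(-1 - 24)*(-37) - 18 = -25*(-37) - 18 = 925 - 18 = 907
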